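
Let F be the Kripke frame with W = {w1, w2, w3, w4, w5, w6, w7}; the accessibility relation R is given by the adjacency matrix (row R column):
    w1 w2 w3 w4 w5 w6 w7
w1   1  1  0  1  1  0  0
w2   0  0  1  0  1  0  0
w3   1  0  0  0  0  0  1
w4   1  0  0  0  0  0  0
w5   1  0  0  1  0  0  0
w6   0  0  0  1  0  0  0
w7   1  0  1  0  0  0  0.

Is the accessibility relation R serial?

Yes

Serial: yes — every world has a successor (e.g. w1 R w1).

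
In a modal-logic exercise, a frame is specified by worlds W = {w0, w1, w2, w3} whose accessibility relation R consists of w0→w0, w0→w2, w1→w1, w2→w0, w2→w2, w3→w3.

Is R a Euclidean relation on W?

Euclidean: yes — any two successors of a common world are R-related.

Yes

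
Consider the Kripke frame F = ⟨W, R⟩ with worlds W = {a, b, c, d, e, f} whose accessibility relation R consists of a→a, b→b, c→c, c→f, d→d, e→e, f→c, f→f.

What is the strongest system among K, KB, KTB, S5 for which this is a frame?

Symmetric (axiom B): yes — every pair in R has its reverse in R.
Reflexive (axiom T): yes — every world is R-related to itself.
Euclidean (axiom 5): yes — any two successors of a common world are R-related.
So F validates K, KB, KTB, S5. The strongest is S5.

S5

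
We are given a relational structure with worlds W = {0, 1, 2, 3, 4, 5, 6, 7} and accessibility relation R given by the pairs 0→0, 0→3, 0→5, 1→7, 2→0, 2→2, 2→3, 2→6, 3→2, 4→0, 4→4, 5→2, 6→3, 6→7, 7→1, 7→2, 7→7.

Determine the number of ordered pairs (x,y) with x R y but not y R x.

Enumerating: (0,3), (0,5), (2,0), (2,6), (4,0), (5,2), (6,3), (6,7), (7,2).

9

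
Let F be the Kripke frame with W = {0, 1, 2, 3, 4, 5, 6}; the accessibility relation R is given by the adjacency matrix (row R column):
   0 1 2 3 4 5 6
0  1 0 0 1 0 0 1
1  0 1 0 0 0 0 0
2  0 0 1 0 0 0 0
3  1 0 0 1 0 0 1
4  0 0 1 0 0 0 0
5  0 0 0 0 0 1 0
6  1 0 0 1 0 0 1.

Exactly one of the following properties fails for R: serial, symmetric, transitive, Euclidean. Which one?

symmetric

Serial: yes — every world has a successor (e.g. 0 R 0).
Symmetric: no — 4 R 2 but not 2 R 4.
Transitive: yes — every two-step R-path is closed by a direct edge.
Euclidean: yes — any two successors of a common world are R-related.
Only symmetric fails.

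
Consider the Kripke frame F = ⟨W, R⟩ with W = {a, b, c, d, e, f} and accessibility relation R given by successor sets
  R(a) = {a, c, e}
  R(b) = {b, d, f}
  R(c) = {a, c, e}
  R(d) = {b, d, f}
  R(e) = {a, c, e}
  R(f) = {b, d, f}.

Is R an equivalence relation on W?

Yes

Reflexive: yes — every world is R-related to itself.
Symmetric: yes — every pair in R has its reverse in R.
Transitive: yes — every two-step R-path is closed by a direct edge.
So R is an equivalence relation.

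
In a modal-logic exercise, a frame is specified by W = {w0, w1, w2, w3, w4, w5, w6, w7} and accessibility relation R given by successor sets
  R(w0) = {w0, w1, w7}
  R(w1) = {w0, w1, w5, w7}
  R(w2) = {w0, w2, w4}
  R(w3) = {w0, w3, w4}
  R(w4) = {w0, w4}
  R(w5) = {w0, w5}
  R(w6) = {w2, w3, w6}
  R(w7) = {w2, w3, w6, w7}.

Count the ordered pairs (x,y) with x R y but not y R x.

Enumerating: (w0,w7), (w1,w5), (w1,w7), (w2,w0), (w2,w4), (w3,w0), (w3,w4), (w4,w0), (w5,w0), (w6,w2), (w6,w3), (w7,w2), (w7,w3), (w7,w6).

14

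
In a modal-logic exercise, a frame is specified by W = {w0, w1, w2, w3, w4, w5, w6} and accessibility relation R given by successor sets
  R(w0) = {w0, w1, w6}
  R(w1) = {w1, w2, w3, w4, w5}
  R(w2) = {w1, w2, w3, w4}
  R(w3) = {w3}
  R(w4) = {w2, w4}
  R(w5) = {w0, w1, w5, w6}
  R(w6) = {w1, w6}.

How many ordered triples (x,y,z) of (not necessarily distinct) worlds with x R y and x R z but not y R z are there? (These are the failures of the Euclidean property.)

Enumerating: (w0,w1,w0), (w0,w1,w6), (w0,w6,w0), (w1,w2,w5), (w1,w3,w1), (w1,w3,w2), (w1,w3,w4), (w1,w3,w5), (w1,w4,w1), (w1,w4,w3), (w1,w4,w5), (w1,w5,w2), … and 13 more.
Total: 25.

25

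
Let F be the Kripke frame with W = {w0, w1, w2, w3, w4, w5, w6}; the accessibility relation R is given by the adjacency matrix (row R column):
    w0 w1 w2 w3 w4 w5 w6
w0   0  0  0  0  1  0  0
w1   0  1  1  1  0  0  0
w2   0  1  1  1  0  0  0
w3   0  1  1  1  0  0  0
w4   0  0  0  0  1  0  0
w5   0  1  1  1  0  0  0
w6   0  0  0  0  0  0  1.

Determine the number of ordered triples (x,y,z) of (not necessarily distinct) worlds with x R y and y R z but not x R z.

0

R is transitive; there are no such tuples.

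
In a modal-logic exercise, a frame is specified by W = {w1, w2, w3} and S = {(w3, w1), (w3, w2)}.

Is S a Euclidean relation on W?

Euclidean: no — w3 S w1 and w3 S w2, but not w1 S w2.

No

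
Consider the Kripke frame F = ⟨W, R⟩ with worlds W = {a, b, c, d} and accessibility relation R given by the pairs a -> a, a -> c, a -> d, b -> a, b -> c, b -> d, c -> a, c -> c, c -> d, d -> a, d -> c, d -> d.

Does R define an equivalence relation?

No

Reflexive: no — b is not related to itself.
Symmetric: no — b R a but not a R b.
Transitive: yes — every two-step R-path is closed by a direct edge.
So R is not an equivalence relation.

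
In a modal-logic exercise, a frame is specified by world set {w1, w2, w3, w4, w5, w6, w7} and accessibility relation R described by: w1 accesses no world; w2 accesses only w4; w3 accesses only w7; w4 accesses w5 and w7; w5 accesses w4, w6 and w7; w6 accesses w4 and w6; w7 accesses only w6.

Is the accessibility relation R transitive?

Transitive: no — w2 R w4 and w4 R w5, but not w2 R w5.

No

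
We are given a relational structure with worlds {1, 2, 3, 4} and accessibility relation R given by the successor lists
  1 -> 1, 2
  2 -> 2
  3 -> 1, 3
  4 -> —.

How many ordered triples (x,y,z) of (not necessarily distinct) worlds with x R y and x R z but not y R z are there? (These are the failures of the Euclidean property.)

2

Enumerating: (1,2,1), (3,1,3).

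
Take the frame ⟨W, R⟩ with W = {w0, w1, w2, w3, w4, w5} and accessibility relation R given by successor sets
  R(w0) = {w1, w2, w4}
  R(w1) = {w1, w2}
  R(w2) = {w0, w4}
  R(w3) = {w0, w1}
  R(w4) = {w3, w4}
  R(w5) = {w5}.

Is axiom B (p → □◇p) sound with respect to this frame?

No

Axiom B corresponds to the accessibility relation being symmetric.
Symmetric: no — w0 R w1 but not w1 R w0.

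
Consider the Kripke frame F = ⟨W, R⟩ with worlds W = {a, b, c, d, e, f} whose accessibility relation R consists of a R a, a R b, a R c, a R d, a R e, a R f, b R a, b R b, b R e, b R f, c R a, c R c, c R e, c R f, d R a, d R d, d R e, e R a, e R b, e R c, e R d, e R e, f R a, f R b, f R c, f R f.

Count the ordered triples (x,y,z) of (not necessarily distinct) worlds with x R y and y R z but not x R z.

22

Enumerating: (b,a,c), (b,a,d), (b,e,c), (b,e,d), (b,f,c), (c,a,b), (c,a,d), (c,e,b), (c,e,d), (c,f,b), (d,a,b), (d,a,c), … and 10 more.
Total: 22.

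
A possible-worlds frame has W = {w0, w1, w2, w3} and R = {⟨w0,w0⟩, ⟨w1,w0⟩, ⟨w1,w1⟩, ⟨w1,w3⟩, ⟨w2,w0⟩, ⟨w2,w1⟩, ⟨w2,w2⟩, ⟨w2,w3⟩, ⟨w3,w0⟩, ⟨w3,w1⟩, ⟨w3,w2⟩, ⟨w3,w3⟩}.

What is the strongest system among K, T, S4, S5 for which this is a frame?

T

Reflexive (axiom T): yes — every world is R-related to itself.
Transitive (axiom 4): no — w1 R w3 and w3 R w2, but not w1 R w2.
Euclidean (axiom 5): no — w1 R w0 and w1 R w3, but not w0 R w3.
So F validates K, T; S4 would additionally require R to be transitive. The strongest is T.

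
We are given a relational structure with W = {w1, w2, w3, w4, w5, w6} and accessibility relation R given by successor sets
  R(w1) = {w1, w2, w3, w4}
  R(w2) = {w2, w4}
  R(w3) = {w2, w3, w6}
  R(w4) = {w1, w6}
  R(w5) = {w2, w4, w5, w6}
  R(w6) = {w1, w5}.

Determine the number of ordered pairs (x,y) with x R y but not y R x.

9

Enumerating: (w1,w2), (w1,w3), (w2,w4), (w3,w2), (w3,w6), (w4,w6), (w5,w2), (w5,w4), (w6,w1).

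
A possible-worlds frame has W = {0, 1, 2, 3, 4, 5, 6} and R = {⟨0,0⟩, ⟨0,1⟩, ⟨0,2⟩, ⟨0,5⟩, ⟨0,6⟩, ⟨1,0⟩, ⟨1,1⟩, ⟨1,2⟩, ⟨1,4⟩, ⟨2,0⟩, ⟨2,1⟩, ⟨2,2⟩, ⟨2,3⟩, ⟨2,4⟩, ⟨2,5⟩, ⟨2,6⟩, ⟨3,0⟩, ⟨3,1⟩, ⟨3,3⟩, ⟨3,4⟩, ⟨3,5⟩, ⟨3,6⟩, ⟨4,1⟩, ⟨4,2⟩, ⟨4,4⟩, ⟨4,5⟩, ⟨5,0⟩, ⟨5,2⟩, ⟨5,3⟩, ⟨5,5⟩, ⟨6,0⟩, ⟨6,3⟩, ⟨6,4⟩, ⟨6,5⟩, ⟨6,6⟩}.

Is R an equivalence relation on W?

Reflexive: yes — every world is R-related to itself.
Symmetric: no — 2 R 3 but not 3 R 2.
Transitive: no — 0 R 1 and 1 R 4, but not 0 R 4.
So R is not an equivalence relation.

No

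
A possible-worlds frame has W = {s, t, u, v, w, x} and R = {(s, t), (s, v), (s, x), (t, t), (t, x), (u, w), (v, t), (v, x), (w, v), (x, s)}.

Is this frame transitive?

Transitive: no — t R x and x R s, but not t R s.

No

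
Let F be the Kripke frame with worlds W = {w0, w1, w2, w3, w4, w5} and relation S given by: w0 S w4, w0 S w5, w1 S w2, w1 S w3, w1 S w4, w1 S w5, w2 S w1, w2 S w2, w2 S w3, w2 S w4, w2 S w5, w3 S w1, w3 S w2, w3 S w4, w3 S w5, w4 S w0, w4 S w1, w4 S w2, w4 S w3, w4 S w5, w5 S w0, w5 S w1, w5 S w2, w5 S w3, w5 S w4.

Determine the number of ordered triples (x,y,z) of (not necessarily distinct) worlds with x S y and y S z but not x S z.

32

Enumerating: (w0,w4,w0), (w0,w4,w1), (w0,w4,w2), (w0,w4,w3), (w0,w5,w0), (w0,w5,w1), (w0,w5,w2), (w0,w5,w3), (w1,w2,w1), (w1,w3,w1), (w1,w4,w0), (w1,w4,w1), … and 20 more.
Total: 32.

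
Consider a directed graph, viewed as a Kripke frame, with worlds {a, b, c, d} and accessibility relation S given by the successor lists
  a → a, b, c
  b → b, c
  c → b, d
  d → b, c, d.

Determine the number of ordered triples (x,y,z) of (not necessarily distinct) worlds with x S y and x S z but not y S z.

Enumerating: (a,b,a), (a,c,a), (a,c,c), (b,c,c), (c,b,d), (d,b,d), (d,c,c).

7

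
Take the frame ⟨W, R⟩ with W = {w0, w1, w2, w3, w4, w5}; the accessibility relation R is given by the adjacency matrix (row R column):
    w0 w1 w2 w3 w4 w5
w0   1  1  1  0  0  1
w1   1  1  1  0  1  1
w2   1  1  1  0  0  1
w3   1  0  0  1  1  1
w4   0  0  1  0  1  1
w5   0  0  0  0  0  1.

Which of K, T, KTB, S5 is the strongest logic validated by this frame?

T

Reflexive (axiom T): yes — every world is R-related to itself.
Symmetric (axiom B): no — w0 R w5 but not w5 R w0.
Euclidean (axiom 5): no — w0 R w5 and w0 R w1, but not w5 R w1.
So F validates K, T; KTB would additionally require R to be symmetric. The strongest is T.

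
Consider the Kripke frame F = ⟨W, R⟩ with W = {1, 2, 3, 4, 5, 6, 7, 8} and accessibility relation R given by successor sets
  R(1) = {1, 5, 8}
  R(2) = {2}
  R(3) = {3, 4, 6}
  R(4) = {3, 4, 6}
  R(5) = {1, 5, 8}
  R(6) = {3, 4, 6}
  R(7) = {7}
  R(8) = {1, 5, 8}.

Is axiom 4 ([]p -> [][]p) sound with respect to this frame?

By correspondence theory, 4 is valid on a frame iff R is transitive.
Transitive: yes — every two-step R-path is closed by a direct edge.

Yes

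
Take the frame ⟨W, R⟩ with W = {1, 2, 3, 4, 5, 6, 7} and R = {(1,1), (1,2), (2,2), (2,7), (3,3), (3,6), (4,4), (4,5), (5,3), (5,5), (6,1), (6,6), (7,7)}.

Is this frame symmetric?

No

Symmetric: no — 1 R 2 but not 2 R 1.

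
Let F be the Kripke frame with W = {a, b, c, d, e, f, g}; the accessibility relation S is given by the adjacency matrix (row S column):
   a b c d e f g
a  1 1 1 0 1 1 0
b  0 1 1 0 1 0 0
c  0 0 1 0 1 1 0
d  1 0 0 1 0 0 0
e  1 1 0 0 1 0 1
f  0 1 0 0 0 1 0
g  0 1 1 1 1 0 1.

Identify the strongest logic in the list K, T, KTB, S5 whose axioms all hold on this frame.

Reflexive (axiom T): yes — every world is S-related to itself.
Symmetric (axiom B): no — a S b but not b S a.
Euclidean (axiom 5): no — a S b and a S f, but not b S f.
So F validates K, T; KTB would additionally require S to be symmetric. The strongest is T.

T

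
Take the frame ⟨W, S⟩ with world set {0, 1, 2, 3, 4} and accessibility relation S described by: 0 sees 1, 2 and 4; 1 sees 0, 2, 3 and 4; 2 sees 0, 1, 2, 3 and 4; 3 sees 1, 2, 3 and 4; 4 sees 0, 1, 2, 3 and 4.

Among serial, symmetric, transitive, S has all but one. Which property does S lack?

transitive

Serial: yes — every world has a successor (e.g. 0 S 1).
Symmetric: yes — every pair in S has its reverse in S.
Transitive: no — 0 S 1 and 1 S 3, but not 0 S 3.
Only transitive fails.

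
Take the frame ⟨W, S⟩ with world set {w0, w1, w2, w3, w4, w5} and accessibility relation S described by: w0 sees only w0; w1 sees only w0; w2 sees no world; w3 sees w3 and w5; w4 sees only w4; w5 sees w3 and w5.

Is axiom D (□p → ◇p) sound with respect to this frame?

Axiom D corresponds to the accessibility relation being serial.
Serial: no — w2 has no S-successor.

No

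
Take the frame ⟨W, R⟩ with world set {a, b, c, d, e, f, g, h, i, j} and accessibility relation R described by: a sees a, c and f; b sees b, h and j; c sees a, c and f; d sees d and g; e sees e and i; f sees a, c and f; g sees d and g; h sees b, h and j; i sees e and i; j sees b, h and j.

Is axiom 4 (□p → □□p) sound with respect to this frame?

Yes

By correspondence theory, 4 is valid on a frame iff R is transitive.
Transitive: yes — every two-step R-path is closed by a direct edge.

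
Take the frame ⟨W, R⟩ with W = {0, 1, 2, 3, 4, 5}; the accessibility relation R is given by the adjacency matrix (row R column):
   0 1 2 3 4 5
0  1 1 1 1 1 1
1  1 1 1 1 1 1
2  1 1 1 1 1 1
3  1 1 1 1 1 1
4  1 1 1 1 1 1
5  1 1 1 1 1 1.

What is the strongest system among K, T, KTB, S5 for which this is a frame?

S5

Reflexive (axiom T): yes — every world is R-related to itself.
Symmetric (axiom B): yes — every pair in R has its reverse in R.
Euclidean (axiom 5): yes — any two successors of a common world are R-related.
So F validates K, T, KTB, S5. The strongest is S5.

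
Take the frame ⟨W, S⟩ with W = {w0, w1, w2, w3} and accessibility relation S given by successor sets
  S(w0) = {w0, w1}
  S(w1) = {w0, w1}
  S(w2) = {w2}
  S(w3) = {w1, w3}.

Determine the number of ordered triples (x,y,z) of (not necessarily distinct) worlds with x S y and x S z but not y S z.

1

Enumerating: (w3,w1,w3).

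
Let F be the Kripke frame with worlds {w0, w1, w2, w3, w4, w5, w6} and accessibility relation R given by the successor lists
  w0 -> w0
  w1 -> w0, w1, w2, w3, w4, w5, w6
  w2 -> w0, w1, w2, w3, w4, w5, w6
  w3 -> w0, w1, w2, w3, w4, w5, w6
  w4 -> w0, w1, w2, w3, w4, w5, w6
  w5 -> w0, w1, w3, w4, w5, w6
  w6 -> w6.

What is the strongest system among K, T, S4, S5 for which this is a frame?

T

Reflexive (axiom T): yes — every world is R-related to itself.
Transitive (axiom 4): no — w5 R w1 and w1 R w2, but not w5 R w2.
Euclidean (axiom 5): no — w1 R w0 and w1 R w2, but not w0 R w2.
So F validates K, T; S4 would additionally require R to be transitive. The strongest is T.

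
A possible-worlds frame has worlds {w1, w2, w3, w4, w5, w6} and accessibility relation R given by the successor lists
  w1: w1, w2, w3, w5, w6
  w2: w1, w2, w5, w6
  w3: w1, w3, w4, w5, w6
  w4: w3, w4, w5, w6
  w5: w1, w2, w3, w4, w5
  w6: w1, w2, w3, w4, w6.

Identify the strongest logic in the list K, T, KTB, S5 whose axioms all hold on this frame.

KTB

Reflexive (axiom T): yes — every world is R-related to itself.
Symmetric (axiom B): yes — every pair in R has its reverse in R.
Euclidean (axiom 5): no — w1 R w2 and w1 R w3, but not w2 R w3.
So F validates K, T, KTB; S5 would additionally require R to be Euclidean. The strongest is KTB.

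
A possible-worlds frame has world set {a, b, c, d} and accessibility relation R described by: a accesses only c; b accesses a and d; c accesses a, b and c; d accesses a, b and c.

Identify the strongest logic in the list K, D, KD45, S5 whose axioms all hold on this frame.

Serial (axiom D): yes — every world has a successor (e.g. a R c).
Euclidean (axiom 5): no — b R a and b R d, but not a R d.
Transitive (axiom 4): no — a R c and c R b, but not a R b.
Reflexive (axiom T): no — a is not related to itself.
So F validates K, D; KD45 would additionally require R to be Euclidean and transitive. The strongest is D.

D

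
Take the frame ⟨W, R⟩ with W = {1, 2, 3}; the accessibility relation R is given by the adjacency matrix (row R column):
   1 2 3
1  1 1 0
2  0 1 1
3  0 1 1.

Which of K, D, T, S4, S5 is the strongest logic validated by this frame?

Serial (axiom D): yes — every world has a successor (e.g. 1 R 1).
Reflexive (axiom T): yes — every world is R-related to itself.
Transitive (axiom 4): no — 1 R 2 and 2 R 3, but not 1 R 3.
Euclidean (axiom 5): no — 1 R 2 and 1 R 1, but not 2 R 1.
So F validates K, D, T; S4 would additionally require R to be transitive. The strongest is T.

T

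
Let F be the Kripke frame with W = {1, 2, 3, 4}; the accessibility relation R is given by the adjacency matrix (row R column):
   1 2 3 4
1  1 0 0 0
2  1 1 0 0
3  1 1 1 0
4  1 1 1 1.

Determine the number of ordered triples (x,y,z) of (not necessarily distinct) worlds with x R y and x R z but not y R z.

10

Enumerating: (2,1,2), (3,1,2), (3,1,3), (3,2,3), (4,1,2), (4,1,3), (4,1,4), (4,2,3), (4,2,4), (4,3,4).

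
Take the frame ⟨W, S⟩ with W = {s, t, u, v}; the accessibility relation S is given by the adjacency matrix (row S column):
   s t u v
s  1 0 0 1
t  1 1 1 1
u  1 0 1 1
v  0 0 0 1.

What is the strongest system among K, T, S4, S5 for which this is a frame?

Reflexive (axiom T): yes — every world is S-related to itself.
Transitive (axiom 4): yes — every two-step S-path is closed by a direct edge.
Euclidean (axiom 5): no — t S s and t S u, but not s S u.
So F validates K, T, S4; S5 would additionally require S to be Euclidean. The strongest is S4.

S4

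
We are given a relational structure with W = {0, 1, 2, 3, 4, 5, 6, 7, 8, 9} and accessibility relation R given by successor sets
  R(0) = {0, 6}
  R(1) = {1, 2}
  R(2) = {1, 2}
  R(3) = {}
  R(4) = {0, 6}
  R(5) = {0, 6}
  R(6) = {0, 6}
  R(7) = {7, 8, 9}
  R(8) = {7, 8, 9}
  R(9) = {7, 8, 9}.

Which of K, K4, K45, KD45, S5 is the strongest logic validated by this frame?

K45

Transitive (axiom 4): yes — every two-step R-path is closed by a direct edge.
Euclidean (axiom 5): yes — any two successors of a common world are R-related.
Serial (axiom D): no — 3 has no R-successor.
Reflexive (axiom T): no — 3 is not related to itself.
So F validates K, K4, K45; KD45 would additionally require R to be serial. The strongest is K45.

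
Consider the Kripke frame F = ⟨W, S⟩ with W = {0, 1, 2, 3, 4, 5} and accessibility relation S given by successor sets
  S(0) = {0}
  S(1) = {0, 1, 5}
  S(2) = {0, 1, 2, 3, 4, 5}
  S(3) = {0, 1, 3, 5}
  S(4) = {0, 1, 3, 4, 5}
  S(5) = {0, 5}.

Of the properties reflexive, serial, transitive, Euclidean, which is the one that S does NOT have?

Euclidean

Reflexive: yes — every world is S-related to itself.
Serial: yes — every world has a successor (e.g. 0 S 0).
Transitive: yes — every two-step S-path is closed by a direct edge.
Euclidean: no — 1 S 0 and 1 S 5, but not 0 S 5.
Only Euclidean fails.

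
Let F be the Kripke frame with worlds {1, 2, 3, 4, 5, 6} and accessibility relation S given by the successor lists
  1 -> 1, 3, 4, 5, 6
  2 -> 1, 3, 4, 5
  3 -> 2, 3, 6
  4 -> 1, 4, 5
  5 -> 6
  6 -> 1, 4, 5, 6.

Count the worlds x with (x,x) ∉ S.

Enumerating: 2, 5.

2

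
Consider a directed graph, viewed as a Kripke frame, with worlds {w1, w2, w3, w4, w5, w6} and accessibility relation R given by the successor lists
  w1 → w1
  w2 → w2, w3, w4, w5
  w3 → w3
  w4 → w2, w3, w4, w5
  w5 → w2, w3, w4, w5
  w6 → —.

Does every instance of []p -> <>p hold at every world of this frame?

No

By correspondence theory, D is valid on a frame iff R is serial.
Serial: no — w6 has no R-successor.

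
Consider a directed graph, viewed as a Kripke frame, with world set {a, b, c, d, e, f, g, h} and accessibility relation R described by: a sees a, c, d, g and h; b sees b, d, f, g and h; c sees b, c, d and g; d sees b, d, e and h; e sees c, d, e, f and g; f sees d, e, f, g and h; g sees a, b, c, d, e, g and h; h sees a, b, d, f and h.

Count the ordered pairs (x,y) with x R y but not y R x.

10

Enumerating: (a,c), (a,d), (b,f), (c,b), (c,d), (e,c), (f,d), (f,g), (g,d), (g,h).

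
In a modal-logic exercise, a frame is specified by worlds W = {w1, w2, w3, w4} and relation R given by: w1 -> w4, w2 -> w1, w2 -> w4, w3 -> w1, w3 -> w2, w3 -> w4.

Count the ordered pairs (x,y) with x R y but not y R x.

6

Enumerating: (w1,w4), (w2,w1), (w2,w4), (w3,w1), (w3,w2), (w3,w4).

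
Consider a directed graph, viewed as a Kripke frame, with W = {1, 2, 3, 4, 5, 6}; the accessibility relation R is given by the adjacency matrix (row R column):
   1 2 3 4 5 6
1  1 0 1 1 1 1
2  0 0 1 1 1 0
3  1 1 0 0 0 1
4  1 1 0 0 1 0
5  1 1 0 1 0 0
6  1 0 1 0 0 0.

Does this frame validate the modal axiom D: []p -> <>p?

The schema D characterises exactly the serial frames.
Serial: yes — every world has a successor (e.g. 1 R 1).

Yes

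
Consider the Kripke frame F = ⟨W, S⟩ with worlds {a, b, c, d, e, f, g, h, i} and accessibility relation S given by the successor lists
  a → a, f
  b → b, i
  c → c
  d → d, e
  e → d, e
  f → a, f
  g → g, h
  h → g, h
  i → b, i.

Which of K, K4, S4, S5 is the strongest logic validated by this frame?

Transitive (axiom 4): yes — every two-step S-path is closed by a direct edge.
Reflexive (axiom T): yes — every world is S-related to itself.
Euclidean (axiom 5): yes — any two successors of a common world are S-related.
So F validates K, K4, S4, S5. The strongest is S5.

S5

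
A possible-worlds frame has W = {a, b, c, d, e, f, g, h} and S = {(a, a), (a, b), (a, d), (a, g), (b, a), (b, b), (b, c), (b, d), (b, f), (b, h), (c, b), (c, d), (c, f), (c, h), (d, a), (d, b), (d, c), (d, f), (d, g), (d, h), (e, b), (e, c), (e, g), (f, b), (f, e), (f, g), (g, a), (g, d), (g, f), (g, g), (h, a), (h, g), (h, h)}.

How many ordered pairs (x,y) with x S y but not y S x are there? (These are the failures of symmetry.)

11

Enumerating: (b,h), (c,f), (c,h), (d,f), (d,h), (e,b), (e,c), (e,g), (f,e), (h,a), (h,g).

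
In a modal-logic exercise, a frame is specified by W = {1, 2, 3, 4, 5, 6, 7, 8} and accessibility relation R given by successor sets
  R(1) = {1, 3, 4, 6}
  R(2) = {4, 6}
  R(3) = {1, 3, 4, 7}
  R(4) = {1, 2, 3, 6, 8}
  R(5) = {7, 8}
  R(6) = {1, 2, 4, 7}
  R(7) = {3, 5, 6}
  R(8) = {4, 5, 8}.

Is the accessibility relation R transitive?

Transitive: no — 1 R 3 and 3 R 7, but not 1 R 7.

No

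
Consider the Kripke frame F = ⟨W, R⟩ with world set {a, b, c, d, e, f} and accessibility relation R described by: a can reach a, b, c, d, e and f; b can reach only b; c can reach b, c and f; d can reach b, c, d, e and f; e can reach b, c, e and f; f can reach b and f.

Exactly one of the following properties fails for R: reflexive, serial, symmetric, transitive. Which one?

Reflexive: yes — every world is R-related to itself.
Serial: yes — every world has a successor (e.g. a R a).
Symmetric: no — a R b but not b R a.
Transitive: yes — every two-step R-path is closed by a direct edge.
Only symmetric fails.

symmetric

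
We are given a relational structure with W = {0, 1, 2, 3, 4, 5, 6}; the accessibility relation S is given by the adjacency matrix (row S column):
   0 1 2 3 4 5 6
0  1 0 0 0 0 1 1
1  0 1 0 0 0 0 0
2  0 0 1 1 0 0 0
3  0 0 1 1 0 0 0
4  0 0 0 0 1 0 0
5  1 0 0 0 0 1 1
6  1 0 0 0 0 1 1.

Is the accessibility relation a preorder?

Yes

Reflexive: yes — every world is S-related to itself.
Transitive: yes — every two-step S-path is closed by a direct edge.
So S is a preorder.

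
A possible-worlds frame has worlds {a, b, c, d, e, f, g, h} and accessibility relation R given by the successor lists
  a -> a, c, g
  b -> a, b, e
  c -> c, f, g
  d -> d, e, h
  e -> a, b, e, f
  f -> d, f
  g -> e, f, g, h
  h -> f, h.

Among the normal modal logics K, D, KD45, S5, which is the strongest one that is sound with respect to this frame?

Serial (axiom D): yes — every world has a successor (e.g. a R a).
Euclidean (axiom 5): no — a R g and a R c, but not g R c.
Transitive (axiom 4): no — a R c and c R f, but not a R f.
Reflexive (axiom T): yes — every world is R-related to itself.
So F validates K, D; KD45 would additionally require R to be Euclidean and transitive. The strongest is D.

D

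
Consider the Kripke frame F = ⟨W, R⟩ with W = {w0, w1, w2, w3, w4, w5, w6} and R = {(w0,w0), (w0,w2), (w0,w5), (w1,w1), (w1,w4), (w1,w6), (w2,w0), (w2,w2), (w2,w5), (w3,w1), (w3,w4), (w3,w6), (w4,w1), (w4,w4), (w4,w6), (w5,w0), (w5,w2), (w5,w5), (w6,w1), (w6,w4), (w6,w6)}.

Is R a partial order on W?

No

Reflexive: no — w3 is not related to itself.
Transitive: yes — every two-step R-path is closed by a direct edge.
Antisymmetric: no — w0 R w2 and w2 R w0 with w0 ≠ w2.
So R is not a partial order.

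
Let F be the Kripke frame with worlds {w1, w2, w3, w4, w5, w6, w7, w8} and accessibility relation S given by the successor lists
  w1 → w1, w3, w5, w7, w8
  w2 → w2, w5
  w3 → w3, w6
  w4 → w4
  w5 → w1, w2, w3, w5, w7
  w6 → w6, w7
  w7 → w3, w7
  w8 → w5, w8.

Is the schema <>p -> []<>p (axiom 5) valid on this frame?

The schema 5 characterises exactly the Euclidean frames.
Euclidean: no — w1 S w3 and w1 S w5, but not w3 S w5.

No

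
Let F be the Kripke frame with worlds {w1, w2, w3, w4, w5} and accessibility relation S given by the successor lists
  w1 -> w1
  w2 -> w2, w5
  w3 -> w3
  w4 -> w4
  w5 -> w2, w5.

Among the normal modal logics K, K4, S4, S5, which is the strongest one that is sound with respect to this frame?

Transitive (axiom 4): yes — every two-step S-path is closed by a direct edge.
Reflexive (axiom T): yes — every world is S-related to itself.
Euclidean (axiom 5): yes — any two successors of a common world are S-related.
So F validates K, K4, S4, S5. The strongest is S5.

S5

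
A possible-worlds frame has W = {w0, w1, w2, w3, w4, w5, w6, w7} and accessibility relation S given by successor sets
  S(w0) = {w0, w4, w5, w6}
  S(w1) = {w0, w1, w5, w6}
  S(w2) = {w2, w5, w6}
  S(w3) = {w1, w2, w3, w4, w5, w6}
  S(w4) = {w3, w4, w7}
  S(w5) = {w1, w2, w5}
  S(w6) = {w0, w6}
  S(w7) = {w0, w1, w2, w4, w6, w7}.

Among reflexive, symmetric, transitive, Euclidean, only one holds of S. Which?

reflexive

Reflexive: yes — every world is S-related to itself.
Symmetric: no — w0 S w4 but not w4 S w0.
Transitive: no — w0 S w4 and w4 S w3, but not w0 S w3.
Euclidean: no — w0 S w4 and w0 S w5, but not w4 S w5.
Only reflexive holds.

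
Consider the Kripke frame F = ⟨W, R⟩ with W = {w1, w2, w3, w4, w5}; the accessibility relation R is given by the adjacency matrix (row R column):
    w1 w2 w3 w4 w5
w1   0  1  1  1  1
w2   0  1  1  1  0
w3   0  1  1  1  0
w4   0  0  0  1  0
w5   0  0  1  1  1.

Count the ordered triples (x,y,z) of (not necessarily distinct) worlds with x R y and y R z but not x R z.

Enumerating: (w5,w3,w2).

1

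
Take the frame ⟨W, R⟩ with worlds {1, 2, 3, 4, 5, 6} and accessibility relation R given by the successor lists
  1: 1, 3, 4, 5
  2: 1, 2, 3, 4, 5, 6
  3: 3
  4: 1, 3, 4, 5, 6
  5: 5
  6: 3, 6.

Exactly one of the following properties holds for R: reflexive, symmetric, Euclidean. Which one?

reflexive

Reflexive: yes — every world is R-related to itself.
Symmetric: no — 1 R 3 but not 3 R 1.
Euclidean: no — 1 R 3 and 1 R 4, but not 3 R 4.
Only reflexive holds.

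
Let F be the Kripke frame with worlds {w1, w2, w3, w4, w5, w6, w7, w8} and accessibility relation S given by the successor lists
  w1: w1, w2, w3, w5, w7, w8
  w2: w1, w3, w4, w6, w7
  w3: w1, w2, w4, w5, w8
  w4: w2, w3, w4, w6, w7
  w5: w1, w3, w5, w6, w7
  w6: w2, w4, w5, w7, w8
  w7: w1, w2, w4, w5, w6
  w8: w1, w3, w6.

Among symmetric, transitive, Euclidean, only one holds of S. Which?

Symmetric: yes — every pair in S has its reverse in S.
Transitive: no — w1 S w2 and w2 S w4, but not w1 S w4.
Euclidean: no — w1 S w2 and w1 S w5, but not w2 S w5.
Only symmetric holds.

symmetric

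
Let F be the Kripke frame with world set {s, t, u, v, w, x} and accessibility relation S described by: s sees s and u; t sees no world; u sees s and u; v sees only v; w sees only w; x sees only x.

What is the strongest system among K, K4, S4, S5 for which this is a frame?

Transitive (axiom 4): yes — every two-step S-path is closed by a direct edge.
Reflexive (axiom T): no — t is not related to itself.
Euclidean (axiom 5): yes — any two successors of a common world are S-related.
So F validates K, K4; S4 would additionally require S to be reflexive. The strongest is K4.

K4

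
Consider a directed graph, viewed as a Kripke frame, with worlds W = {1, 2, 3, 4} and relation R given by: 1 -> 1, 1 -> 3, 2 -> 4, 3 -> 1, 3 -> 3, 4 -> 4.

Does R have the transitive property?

Transitive: yes — every two-step R-path is closed by a direct edge.

Yes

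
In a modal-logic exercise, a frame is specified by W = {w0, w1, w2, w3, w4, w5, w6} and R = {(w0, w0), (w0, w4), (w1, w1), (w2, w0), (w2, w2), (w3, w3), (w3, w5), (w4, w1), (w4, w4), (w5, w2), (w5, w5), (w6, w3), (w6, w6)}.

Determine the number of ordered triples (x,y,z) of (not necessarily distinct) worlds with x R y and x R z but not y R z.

6

Enumerating: (w0,w4,w0), (w2,w0,w2), (w3,w5,w3), (w4,w1,w4), (w5,w2,w5), (w6,w3,w6).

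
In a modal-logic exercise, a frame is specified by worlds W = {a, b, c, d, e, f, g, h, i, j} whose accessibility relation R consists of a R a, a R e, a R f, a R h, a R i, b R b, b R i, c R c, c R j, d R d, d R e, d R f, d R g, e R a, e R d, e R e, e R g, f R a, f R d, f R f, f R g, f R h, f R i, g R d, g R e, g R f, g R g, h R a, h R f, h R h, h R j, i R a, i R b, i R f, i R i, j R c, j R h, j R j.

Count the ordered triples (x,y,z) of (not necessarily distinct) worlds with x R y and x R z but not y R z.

Enumerating: (a,e,f), (a,e,h), (a,e,i), (a,f,e), (a,h,e), (a,h,i), (a,i,e), (a,i,h), (d,e,f), (d,f,e), (e,a,d), (e,a,g), … and 28 more.
Total: 40.

40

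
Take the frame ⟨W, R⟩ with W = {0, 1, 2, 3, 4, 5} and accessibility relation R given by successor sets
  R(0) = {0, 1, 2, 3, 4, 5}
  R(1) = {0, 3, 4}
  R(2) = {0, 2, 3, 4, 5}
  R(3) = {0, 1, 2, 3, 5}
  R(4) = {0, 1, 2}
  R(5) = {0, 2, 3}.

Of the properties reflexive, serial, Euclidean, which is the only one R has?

serial

Reflexive: no — 1 is not related to itself.
Serial: yes — every world has a successor (e.g. 0 R 0).
Euclidean: no — 0 R 1 and 0 R 2, but not 1 R 2.
Only serial holds.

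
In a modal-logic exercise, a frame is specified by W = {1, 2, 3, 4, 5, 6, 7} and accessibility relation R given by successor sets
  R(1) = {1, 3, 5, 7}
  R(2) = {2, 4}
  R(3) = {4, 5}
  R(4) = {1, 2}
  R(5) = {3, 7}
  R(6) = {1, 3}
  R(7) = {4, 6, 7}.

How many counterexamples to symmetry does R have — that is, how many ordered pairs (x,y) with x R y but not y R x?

10

Enumerating: (1,3), (1,5), (1,7), (3,4), (4,1), (5,7), (6,1), (6,3), (7,4), (7,6).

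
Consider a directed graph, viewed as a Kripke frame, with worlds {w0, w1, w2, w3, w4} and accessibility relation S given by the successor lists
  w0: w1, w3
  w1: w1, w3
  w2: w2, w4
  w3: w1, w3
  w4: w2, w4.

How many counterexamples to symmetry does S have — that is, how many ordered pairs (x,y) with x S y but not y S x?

Enumerating: (w0,w1), (w0,w3).

2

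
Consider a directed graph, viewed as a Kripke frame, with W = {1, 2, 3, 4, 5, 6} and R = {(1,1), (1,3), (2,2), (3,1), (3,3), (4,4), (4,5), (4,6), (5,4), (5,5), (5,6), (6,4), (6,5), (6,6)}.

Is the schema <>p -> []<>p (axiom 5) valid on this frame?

By correspondence theory, 5 is valid on a frame iff R is Euclidean.
Euclidean: yes — any two successors of a common world are R-related.

Yes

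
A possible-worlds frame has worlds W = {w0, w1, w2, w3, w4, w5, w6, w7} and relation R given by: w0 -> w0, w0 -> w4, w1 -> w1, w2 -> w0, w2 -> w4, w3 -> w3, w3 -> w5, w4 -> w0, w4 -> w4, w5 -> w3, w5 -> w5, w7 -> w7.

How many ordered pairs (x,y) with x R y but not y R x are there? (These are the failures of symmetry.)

2

Enumerating: (w2,w0), (w2,w4).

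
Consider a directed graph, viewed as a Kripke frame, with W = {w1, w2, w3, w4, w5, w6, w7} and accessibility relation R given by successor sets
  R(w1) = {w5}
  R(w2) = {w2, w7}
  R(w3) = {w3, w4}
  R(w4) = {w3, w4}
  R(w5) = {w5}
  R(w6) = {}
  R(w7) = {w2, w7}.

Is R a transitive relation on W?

Transitive: yes — every two-step R-path is closed by a direct edge.

Yes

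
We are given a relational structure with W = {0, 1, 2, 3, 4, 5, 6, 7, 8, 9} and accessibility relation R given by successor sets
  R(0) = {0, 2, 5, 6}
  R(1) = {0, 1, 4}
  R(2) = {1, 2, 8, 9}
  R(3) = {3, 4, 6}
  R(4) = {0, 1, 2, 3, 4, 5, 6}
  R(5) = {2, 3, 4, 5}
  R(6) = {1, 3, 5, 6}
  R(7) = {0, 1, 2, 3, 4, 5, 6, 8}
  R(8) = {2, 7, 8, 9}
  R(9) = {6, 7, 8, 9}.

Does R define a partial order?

No

Reflexive: no — 7 is not related to itself.
Transitive: no — 0 R 2 and 2 R 1, but not 0 R 1.
Antisymmetric: no — 1 R 4 and 4 R 1 with 1 ≠ 4.
So R is not a partial order.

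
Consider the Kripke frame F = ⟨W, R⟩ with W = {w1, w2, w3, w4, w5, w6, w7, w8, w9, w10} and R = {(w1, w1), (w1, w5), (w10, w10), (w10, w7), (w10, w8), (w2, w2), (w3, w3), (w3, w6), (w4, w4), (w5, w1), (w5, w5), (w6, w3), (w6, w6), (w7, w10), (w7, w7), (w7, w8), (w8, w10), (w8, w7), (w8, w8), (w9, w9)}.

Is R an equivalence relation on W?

Yes

Reflexive: yes — every world is R-related to itself.
Symmetric: yes — every pair in R has its reverse in R.
Transitive: yes — every two-step R-path is closed by a direct edge.
So R is an equivalence relation.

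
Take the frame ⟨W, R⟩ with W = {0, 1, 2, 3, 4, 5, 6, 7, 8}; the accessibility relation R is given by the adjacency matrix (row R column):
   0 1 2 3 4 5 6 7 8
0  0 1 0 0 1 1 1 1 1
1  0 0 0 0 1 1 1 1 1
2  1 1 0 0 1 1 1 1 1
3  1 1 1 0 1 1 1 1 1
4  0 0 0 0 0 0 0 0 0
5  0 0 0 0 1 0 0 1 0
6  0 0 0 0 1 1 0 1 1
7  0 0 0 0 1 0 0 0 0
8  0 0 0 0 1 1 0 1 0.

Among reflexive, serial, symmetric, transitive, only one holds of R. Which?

Reflexive: no — 0 is not related to itself.
Serial: no — 4 has no R-successor.
Symmetric: no — 0 R 1 but not 1 R 0.
Transitive: yes — every two-step R-path is closed by a direct edge.
Only transitive holds.

transitive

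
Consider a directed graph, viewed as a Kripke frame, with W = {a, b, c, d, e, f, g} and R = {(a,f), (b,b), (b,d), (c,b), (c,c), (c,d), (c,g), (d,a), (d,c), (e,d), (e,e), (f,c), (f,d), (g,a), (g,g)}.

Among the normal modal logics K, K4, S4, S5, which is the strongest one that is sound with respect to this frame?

K

Transitive (axiom 4): no — a R f and f R c, but not a R c.
Reflexive (axiom T): no — a is not related to itself.
Euclidean (axiom 5): no — c R b and c R g, but not b R g.
So F validates K; K4 would additionally require R to be transitive. The strongest is K.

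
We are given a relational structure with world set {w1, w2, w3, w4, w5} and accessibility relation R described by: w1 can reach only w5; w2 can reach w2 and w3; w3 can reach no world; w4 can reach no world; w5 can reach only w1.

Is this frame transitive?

No

Transitive: no — w1 R w5 and w5 R w1, but not w1 R w1.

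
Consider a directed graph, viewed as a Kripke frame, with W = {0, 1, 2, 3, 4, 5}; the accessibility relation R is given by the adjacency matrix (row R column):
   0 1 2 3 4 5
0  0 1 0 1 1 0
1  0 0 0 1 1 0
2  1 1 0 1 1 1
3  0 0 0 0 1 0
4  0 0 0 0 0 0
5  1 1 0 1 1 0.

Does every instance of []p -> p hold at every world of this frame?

The schema T characterises exactly the reflexive frames.
Reflexive: no — 0 is not related to itself.

No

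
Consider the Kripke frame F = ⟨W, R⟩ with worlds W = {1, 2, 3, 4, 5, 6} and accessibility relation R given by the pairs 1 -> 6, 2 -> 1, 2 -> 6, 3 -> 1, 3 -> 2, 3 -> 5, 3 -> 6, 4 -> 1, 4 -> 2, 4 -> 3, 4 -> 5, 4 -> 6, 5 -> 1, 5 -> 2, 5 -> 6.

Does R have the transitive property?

Transitive: yes — every two-step R-path is closed by a direct edge.

Yes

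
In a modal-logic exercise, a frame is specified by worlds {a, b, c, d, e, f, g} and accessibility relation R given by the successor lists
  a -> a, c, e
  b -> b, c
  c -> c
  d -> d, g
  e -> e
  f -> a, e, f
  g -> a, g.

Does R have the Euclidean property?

Euclidean: no — a R c and a R e, but not c R e.

No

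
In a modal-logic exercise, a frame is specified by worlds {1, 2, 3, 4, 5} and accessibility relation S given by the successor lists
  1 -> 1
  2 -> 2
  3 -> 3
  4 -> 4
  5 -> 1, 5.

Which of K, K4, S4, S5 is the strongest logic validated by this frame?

S4

Transitive (axiom 4): yes — every two-step S-path is closed by a direct edge.
Reflexive (axiom T): yes — every world is S-related to itself.
Euclidean (axiom 5): no — 5 S 1 and 5 S 5, but not 1 S 5.
So F validates K, K4, S4; S5 would additionally require S to be Euclidean. The strongest is S4.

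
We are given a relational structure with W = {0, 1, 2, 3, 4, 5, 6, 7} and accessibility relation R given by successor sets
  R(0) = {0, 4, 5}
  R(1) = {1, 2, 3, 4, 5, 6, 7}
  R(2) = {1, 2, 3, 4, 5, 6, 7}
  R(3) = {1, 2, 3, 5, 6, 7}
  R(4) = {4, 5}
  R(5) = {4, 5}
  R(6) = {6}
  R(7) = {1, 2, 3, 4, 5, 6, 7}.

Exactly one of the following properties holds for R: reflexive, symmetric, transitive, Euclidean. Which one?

reflexive

Reflexive: yes — every world is R-related to itself.
Symmetric: no — 0 R 4 but not 4 R 0.
Transitive: no — 3 R 1 and 1 R 4, but not 3 R 4.
Euclidean: no — 1 R 3 and 1 R 4, but not 3 R 4.
Only reflexive holds.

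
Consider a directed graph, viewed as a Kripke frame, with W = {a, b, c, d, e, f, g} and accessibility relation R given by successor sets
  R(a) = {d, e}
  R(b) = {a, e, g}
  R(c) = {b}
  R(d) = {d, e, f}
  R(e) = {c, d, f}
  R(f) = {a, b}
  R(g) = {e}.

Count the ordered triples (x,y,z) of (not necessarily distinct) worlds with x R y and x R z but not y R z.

24

Enumerating: (a,e,e), (b,a,a), (b,a,g), (b,e,a), (b,e,e), (b,e,g), (b,g,a), (b,g,g), (c,b,b), (d,e,e), (d,f,d), (d,f,e), … and 12 more.
Total: 24.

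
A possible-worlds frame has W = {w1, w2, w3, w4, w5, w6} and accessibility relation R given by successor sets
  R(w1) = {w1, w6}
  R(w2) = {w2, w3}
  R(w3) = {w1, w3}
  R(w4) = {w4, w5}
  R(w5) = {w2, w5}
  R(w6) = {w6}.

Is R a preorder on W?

Reflexive: yes — every world is R-related to itself.
Transitive: no — w2 R w3 and w3 R w1, but not w2 R w1.
So R is not a preorder.

No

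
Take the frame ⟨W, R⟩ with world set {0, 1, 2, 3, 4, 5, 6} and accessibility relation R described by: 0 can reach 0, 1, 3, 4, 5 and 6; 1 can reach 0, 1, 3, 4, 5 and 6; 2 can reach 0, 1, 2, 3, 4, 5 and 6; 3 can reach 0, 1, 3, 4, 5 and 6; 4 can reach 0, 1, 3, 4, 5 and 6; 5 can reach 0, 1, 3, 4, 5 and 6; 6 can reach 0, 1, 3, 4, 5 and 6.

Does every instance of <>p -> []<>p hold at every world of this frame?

No

Axiom 5 corresponds to the accessibility relation being Euclidean.
Euclidean: no — 2 R 0 and 2 R 2, but not 0 R 2.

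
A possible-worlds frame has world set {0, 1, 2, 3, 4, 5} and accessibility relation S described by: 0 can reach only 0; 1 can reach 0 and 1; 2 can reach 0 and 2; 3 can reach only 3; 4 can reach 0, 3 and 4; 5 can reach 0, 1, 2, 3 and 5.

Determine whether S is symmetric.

No

Symmetric: no — 1 S 0 but not 0 S 1.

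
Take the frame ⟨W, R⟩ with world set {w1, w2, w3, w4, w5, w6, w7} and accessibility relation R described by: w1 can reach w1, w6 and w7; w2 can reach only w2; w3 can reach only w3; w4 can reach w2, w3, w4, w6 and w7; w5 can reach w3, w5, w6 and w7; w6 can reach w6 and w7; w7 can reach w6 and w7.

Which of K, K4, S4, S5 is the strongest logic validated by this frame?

Transitive (axiom 4): yes — every two-step R-path is closed by a direct edge.
Reflexive (axiom T): yes — every world is R-related to itself.
Euclidean (axiom 5): no — w4 R w2 and w4 R w3, but not w2 R w3.
So F validates K, K4, S4; S5 would additionally require R to be Euclidean. The strongest is S4.

S4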